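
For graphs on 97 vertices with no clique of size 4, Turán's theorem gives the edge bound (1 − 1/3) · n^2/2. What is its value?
Turán density bound = (2/3) · 97^2/2 = 9409/3 ≈ 3136.3333

Turán's theorem: ex(n, K_{r+1}) is achieved by the complete r-partite Turán graph T(n, r) with parts as balanced as possible, and is at most (1 − 1/r) · n^2/2. For r = 3, n = 97: the density bound is (2/3) · 9409/2 = 9409/3 ≈ 3136.3333. The integer-valued extremum is e(T(97, 3)) = 3136, which is strictly less than the density bound 9409/3 since 3 ∤ 97 (the parts of T(97, 3) cannot all be equal).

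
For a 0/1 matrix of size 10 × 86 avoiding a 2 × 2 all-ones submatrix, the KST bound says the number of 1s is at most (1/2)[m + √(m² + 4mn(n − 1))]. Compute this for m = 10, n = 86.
z(10, 86; 2, 2) ≤ (1/2)[10 + √(10² + 4·10·86·85)] = (1/2)[10 + √292500] = 275.4163

Kővári–Sós–Turán: let r_1, ..., r_10 be the row sums and z = Σ r_i the total number of 1s. Each pair of columns can share at most one row with both entries 1 (else a 2×2 all-ones block appears), so Σ_i C(r_i, 2) ≤ C(86, 2) = 3655. By convexity Σ_i C(r_i, 2) ≥ 10·C(z/10, 2) = z(z − 10)/(2·10), giving z² − 10z − 10·86·85 ≤ 0 and hence z ≤ (1/2)[10 + √(100 + 4·73100)] = (1/2)[10 + √292500] ≈ (1/2)(10 + 540.8327) = 275.4163.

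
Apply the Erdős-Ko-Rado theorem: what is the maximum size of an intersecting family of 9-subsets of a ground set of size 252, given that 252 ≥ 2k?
max |F| = C(251, 8) = 349085818183375

The Erdős-Ko-Rado theorem states: for n ≥ 2k, an intersecting family of k-subsets of an n-element set has size at most C(n − 1, k − 1), with equality for 'star' families {A ⊆ [n] : |A| = k, i ∈ A} (fix an element i). For n = 252, k = 9: C(251, 8) = 349085818183375.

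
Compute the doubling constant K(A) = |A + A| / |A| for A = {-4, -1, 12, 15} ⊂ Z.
K = |A + A| / |A| = 9/4

Enumerate A + A = {a + b : a, b ∈ A}. With |A| = 4, there are |A|^2 = 16 ordered sum pairs; collecting distinct values, A + A = {-8, -5, -2, 8, 11, 14, 24, 27, 30}, so |A + A| = 9. Thus K = 9/4. For comparison, the minimum possible |A + A| over all 4-element sets is 2·4 − 1 = 7 (so min K = 7/4), attained only by arithmetic progressions.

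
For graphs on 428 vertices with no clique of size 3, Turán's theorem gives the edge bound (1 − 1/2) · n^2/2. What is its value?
Turán density bound = (1/2) · 428^2/2 = 45796

Turán's theorem: ex(n, K_{r+1}) is achieved by the complete r-partite Turán graph T(n, r) with parts as balanced as possible, and is at most (1 − 1/r) · n^2/2. For r = 2, n = 428: the density bound is (1/2) · 183184/2 = 45796. Since 2 ∣ 428, the Turán graph T(428, 2) has parts of equal size 214, and its edge count e(T(428, 2)) = 45796 attains the density bound exactly.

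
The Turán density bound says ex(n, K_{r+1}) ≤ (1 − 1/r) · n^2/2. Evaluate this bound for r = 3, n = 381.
Turán density bound = (2/3) · 381^2/2 = 48387

Turán's theorem: ex(n, K_{r+1}) is achieved by the complete r-partite Turán graph T(n, r) with parts as balanced as possible, and is at most (1 − 1/r) · n^2/2. For r = 3, n = 381: the density bound is (2/3) · 145161/2 = 48387. Since 3 ∣ 381, the Turán graph T(381, 3) has parts of equal size 127, and its edge count e(T(381, 3)) = 48387 attains the density bound exactly.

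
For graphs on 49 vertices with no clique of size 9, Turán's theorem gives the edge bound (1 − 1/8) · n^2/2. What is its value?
Turán density bound = (7/8) · 49^2/2 = 16807/16 ≈ 1050.4375

Turán's theorem: ex(n, K_{r+1}) is achieved by the complete r-partite Turán graph T(n, r) with parts as balanced as possible, and is at most (1 − 1/r) · n^2/2. For r = 8, n = 49: the density bound is (7/8) · 2401/2 = 16807/16 ≈ 1050.4375. The integer-valued extremum is e(T(49, 8)) = 1050, which is strictly less than the density bound 16807/16 since 8 ∤ 49 (the parts of T(49, 8) cannot all be equal).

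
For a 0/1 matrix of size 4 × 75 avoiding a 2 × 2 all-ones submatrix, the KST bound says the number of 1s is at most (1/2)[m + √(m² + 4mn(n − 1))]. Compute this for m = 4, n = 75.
z(4, 75; 2, 2) ≤ (1/2)[4 + √(4² + 4·4·75·74)] = (1/2)[4 + √88816] = 151.0101

Kővári–Sós–Turán: let r_1, ..., r_4 be the row sums and z = Σ r_i the total number of 1s. Each pair of columns can share at most one row with both entries 1 (else a 2×2 all-ones block appears), so Σ_i C(r_i, 2) ≤ C(75, 2) = 2775. By convexity Σ_i C(r_i, 2) ≥ 4·C(z/4, 2) = z(z − 4)/(2·4), giving z² − 4z − 4·75·74 ≤ 0 and hence z ≤ (1/2)[4 + √(16 + 4·22200)] = (1/2)[4 + √88816] ≈ (1/2)(4 + 298.0201) = 151.0101.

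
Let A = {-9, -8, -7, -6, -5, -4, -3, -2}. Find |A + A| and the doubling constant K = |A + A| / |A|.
K = |A + A| / |A| = 15/8

Enumerate A + A = {a + b : a, b ∈ A}. With |A| = 8, there are |A|^2 = 64 ordered sum pairs; collecting distinct values, A + A = {-18, -17, -16, -15, -14, -13, -12, -11, -10, -9, -8, -7, -6, -5, -4}, so |A + A| = 15. Thus K = 15/8. Here |A + A| = 2|A| − 1 = 15, the minimum possible — so K = 15/8 is minimal, which holds iff A is an arithmetic progression.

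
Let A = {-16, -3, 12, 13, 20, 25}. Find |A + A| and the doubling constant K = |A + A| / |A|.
K = |A + A| / |A| = 20/6 = 10/3

Enumerate A + A = {a + b : a, b ∈ A}. With |A| = 6, there are |A|^2 = 36 ordered sum pairs; collecting distinct values, A + A = {-32, -19, -6, -4, -3, 4, 9, 10, 17, 22, 24, 25, 26, 32, 33, 37, 38, 40, 45, 50}, so |A + A| = 20. Thus K = 20/6 = 10/3. For comparison, the minimum possible |A + A| over all 6-element sets is 2·6 − 1 = 11 (so min K = 11/6), attained only by arithmetic progressions.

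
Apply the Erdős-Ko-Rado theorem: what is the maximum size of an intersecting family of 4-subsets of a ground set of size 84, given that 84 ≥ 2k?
max |F| = C(83, 3) = 91881

The Erdős-Ko-Rado theorem states: for n ≥ 2k, an intersecting family of k-subsets of an n-element set has size at most C(n − 1, k − 1), with equality for 'star' families {A ⊆ [n] : |A| = k, i ∈ A} (fix an element i). For n = 84, k = 4: C(83, 3) = 91881.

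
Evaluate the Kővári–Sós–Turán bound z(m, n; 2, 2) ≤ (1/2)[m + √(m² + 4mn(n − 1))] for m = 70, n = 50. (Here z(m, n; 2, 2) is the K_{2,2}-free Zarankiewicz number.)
z(70, 50; 2, 2) ≤ (1/2)[70 + √(70² + 4·70·50·49)] = (1/2)[70 + √690900] = 450.602

Kővári–Sós–Turán: let r_1, ..., r_70 be the row sums and z = Σ r_i the total number of 1s. Each pair of columns can share at most one row with both entries 1 (else a 2×2 all-ones block appears), so Σ_i C(r_i, 2) ≤ C(50, 2) = 1225. By convexity Σ_i C(r_i, 2) ≥ 70·C(z/70, 2) = z(z − 70)/(2·70), giving z² − 70z − 70·50·49 ≤ 0 and hence z ≤ (1/2)[70 + √(4900 + 4·171500)] = (1/2)[70 + √690900] ≈ (1/2)(70 + 831.2039) = 450.602.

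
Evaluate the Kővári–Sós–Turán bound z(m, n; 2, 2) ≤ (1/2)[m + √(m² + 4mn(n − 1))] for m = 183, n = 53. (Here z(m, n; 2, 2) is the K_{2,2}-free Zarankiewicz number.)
z(183, 53; 2, 2) ≤ (1/2)[183 + √(183² + 4·183·53·52)] = (1/2)[183 + √2050881] = 807.5449

Kővári–Sós–Turán: let r_1, ..., r_183 be the row sums and z = Σ r_i the total number of 1s. Each pair of columns can share at most one row with both entries 1 (else a 2×2 all-ones block appears), so Σ_i C(r_i, 2) ≤ C(53, 2) = 1378. By convexity Σ_i C(r_i, 2) ≥ 183·C(z/183, 2) = z(z − 183)/(2·183), giving z² − 183z − 183·53·52 ≤ 0 and hence z ≤ (1/2)[183 + √(33489 + 4·504348)] = (1/2)[183 + √2050881] ≈ (1/2)(183 + 1432.0897) = 807.5449.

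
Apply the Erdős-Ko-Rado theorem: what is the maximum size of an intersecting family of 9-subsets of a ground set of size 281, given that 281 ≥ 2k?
max |F| = C(280, 8) = 847073824772175

The Erdős-Ko-Rado theorem states: for n ≥ 2k, an intersecting family of k-subsets of an n-element set has size at most C(n − 1, k − 1), with equality for 'star' families {A ⊆ [n] : |A| = k, i ∈ A} (fix an element i). For n = 281, k = 9: C(280, 8) = 847073824772175.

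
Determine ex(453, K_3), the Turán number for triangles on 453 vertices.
ex(453, K_3) = ⌊453^2/4⌋ = 51302

Mantel (1907): a triangle-free graph on n vertices has at most ⌊n^2/4⌋ edges, with equality for the complete bipartite graph K_{⌊n/2⌋, ⌈n/2⌉}. For n = 453: ⌊453^2/4⌋ = ⌊205209/4⌋ = 51302. The extremal graph is K_{226, 227}, which has 226·227 = 51302 edges.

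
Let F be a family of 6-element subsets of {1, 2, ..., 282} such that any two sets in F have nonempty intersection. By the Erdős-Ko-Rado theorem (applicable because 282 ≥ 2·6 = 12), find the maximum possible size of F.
max |F| = C(281, 5) = 14086784586

The Erdős-Ko-Rado theorem states: for n ≥ 2k, an intersecting family of k-subsets of an n-element set has size at most C(n − 1, k − 1), with equality for 'star' families {A ⊆ [n] : |A| = k, i ∈ A} (fix an element i). For n = 282, k = 6: C(281, 5) = 14086784586.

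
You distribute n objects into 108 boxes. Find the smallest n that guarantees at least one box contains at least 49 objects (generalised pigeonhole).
n = (49 − 1)·108 + 1 = 5185

By the generalised pigeonhole principle, to guarantee some box contains ≥ r objects we need more than (r − 1) · k objects total. Threshold: n = (r − 1) · k + 1. With r = 49 and k = 108: n = 48 · 108 + 1 = 5184 + 1 = 5185. For n = 5184 = 48 · 108, we can put exactly 48 objects in every box, avoiding 49 in any single one — so 5185 is tight.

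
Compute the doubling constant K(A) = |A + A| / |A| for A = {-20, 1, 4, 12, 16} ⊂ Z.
K = |A + A| / |A| = 15/5 = 3

Enumerate A + A = {a + b : a, b ∈ A}. With |A| = 5, there are |A|^2 = 25 ordered sum pairs; collecting distinct values, A + A = {-40, -19, -16, -8, -4, 2, 5, 8, 13, 16, 17, 20, 24, 28, 32}, so |A + A| = 15. Thus K = 15/5 = 3. For comparison, the minimum possible |A + A| over all 5-element sets is 2·5 − 1 = 9 (so min K = 9/5), attained only by arithmetic progressions.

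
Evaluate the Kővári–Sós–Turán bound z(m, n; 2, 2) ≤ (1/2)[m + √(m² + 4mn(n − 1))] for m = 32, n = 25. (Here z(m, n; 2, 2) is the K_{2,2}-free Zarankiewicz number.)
z(32, 25; 2, 2) ≤ (1/2)[32 + √(32² + 4·32·25·24)] = (1/2)[32 + √77824] = 155.4848

Kővári–Sós–Turán: let r_1, ..., r_32 be the row sums and z = Σ r_i the total number of 1s. Each pair of columns can share at most one row with both entries 1 (else a 2×2 all-ones block appears), so Σ_i C(r_i, 2) ≤ C(25, 2) = 300. By convexity Σ_i C(r_i, 2) ≥ 32·C(z/32, 2) = z(z − 32)/(2·32), giving z² − 32z − 32·25·24 ≤ 0 and hence z ≤ (1/2)[32 + √(1024 + 4·19200)] = (1/2)[32 + √77824] ≈ (1/2)(32 + 278.9695) = 155.4848.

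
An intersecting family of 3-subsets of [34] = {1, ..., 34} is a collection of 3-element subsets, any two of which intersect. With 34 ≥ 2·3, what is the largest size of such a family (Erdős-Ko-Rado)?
max |F| = C(33, 2) = 528

The Erdős-Ko-Rado theorem states: for n ≥ 2k, an intersecting family of k-subsets of an n-element set has size at most C(n − 1, k − 1), with equality for 'star' families {A ⊆ [n] : |A| = k, i ∈ A} (fix an element i). For n = 34, k = 3: C(33, 2) = 528.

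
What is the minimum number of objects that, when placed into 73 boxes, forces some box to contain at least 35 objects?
n = (35 − 1)·73 + 1 = 2483

By the generalised pigeonhole principle, to guarantee some box contains ≥ r objects we need more than (r − 1) · k objects total. Threshold: n = (r − 1) · k + 1. With r = 35 and k = 73: n = 34 · 73 + 1 = 2482 + 1 = 2483. For n = 2482 = 34 · 73, we can put exactly 34 objects in every box, avoiding 35 in any single one — so 2483 is tight.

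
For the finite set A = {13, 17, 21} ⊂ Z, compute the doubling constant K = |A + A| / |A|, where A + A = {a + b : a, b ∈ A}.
K = |A + A| / |A| = 5/3

Enumerate A + A = {a + b : a, b ∈ A}. With |A| = 3, there are |A|^2 = 9 ordered sum pairs; collecting distinct values, A + A = {26, 30, 34, 38, 42}, so |A + A| = 5. Thus K = 5/3. Here |A + A| = 2|A| − 1 = 5, the minimum possible — so K = 5/3 is minimal, which holds iff A is an arithmetic progression.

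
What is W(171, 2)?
W(171, 2) = 171 + 1 = 172

A 2-term AP is any pair of integers, so a monochromatic 2-AP exists iff some colour is used at least twice. With 171 colours, the colouring i ↦ i on {1, ..., 171} uses each colour once, avoiding any monochromatic pair, so W(171, 2) > 171. For {1, ..., 172}, pigeonhole forces two integers of the same colour, which form a monochromatic 2-AP. Hence W(171, 2) = 172.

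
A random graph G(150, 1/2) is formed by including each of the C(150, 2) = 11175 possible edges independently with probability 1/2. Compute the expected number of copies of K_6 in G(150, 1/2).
E[# K_6] = C(150, 6) · (1/2)^C(6, 2) = 14297000725 / 2^15 ≈ 436309.836578

For each 6-subset S of vertices (there are C(150, 6) = 14297000725 such S), let X_S = 1 if S induces a K_6 (all C(6, 2) = 15 edges present). Then P(X_S = 1) = (1/2)^15 = 1/32768. By linearity of expectation, E[# K_6] = C(150, 6) · (1/2)^15 = 14297000725 / 32768 ≈ 436309.836578.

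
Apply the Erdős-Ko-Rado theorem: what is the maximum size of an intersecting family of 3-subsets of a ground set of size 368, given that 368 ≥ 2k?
max |F| = C(367, 2) = 67161

Erdős-Ko-Rado (1961): when n ≥ 2k, max |F| = C(n−1, k−1). The bound is attained by the star {A : i ∈ A} for any fixed i ∈ [n]. Here C(368−1, 3−1) = C(367, 2) = 67161.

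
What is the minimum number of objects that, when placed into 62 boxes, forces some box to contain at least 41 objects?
n = (41 − 1)·62 + 1 = 2481

By the generalised pigeonhole principle, to guarantee some box contains ≥ r objects we need more than (r − 1) · k objects total. Threshold: n = (r − 1) · k + 1. With r = 41 and k = 62: n = 40 · 62 + 1 = 2480 + 1 = 2481. For n = 2480 = 40 · 62, we can put exactly 40 objects in every box, avoiding 41 in any single one — so 2481 is tight.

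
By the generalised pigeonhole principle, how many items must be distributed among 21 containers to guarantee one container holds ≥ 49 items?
n = (49 − 1)·21 + 1 = 1009

By the generalised pigeonhole principle, to guarantee some box contains ≥ r objects we need more than (r − 1) · k objects total. Threshold: n = (r − 1) · k + 1. With r = 49 and k = 21: n = 48 · 21 + 1 = 1008 + 1 = 1009. For n = 1008 = 48 · 21, we can put exactly 48 objects in every box, avoiding 49 in any single one — so 1009 is tight.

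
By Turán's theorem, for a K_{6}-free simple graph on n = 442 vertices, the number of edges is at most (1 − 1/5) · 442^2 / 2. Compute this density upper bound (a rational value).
Turán density bound = (4/5) · 442^2/2 = 390728/5 ≈ 78145.6

Turán's theorem: ex(n, K_{r+1}) is achieved by the complete r-partite Turán graph T(n, r) with parts as balanced as possible, and is at most (1 − 1/r) · n^2/2. For r = 5, n = 442: the density bound is (4/5) · 195364/2 = 390728/5 ≈ 78145.6. The integer-valued extremum is e(T(442, 5)) = 78145, which is strictly less than the density bound 390728/5 since 5 ∤ 442 (the parts of T(442, 5) cannot all be equal).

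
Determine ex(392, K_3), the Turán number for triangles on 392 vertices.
ex(392, K_3) = ⌊392^2/4⌋ = 38416

Mantel (1907): a triangle-free graph on n vertices has at most ⌊n^2/4⌋ edges, with equality for the complete bipartite graph K_{⌊n/2⌋, ⌈n/2⌉}. For n = 392: ⌊392^2/4⌋ = ⌊153664/4⌋ = 38416. The extremal graph is K_{196, 196}, which has 196·196 = 38416 edges.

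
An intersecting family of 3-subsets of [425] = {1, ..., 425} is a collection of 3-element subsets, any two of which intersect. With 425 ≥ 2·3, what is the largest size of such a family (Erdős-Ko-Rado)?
max |F| = C(424, 2) = 89676

The Erdős-Ko-Rado theorem states: for n ≥ 2k, an intersecting family of k-subsets of an n-element set has size at most C(n − 1, k − 1), with equality for 'star' families {A ⊆ [n] : |A| = k, i ∈ A} (fix an element i). For n = 425, k = 3: C(424, 2) = 89676.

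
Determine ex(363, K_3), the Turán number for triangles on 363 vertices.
ex(363, K_3) = ⌊363^2/4⌋ = 32942

Mantel (1907): a triangle-free graph on n vertices has at most ⌊n^2/4⌋ edges, with equality for the complete bipartite graph K_{⌊n/2⌋, ⌈n/2⌉}. For n = 363: ⌊363^2/4⌋ = ⌊131769/4⌋ = 32942. The extremal graph is K_{181, 182}, which has 181·182 = 32942 edges.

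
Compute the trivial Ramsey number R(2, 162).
R(2, 162) = 162

R(2, k) = k for all k ≥ 2: in a 2-colouring of K_k, either some edge is red (a red K_2) or all edges are blue (a blue K_k). And K_{161} coloured all-blue has no blue K_162, so R(2, 162) > 161. Hence R(2, 162) = 162.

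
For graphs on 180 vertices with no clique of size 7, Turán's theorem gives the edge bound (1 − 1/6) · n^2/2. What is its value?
Turán density bound = (5/6) · 180^2/2 = 13500

Turán's theorem: ex(n, K_{r+1}) is achieved by the complete r-partite Turán graph T(n, r) with parts as balanced as possible, and is at most (1 − 1/r) · n^2/2. For r = 6, n = 180: the density bound is (5/6) · 32400/2 = 13500. Since 6 ∣ 180, the Turán graph T(180, 6) has parts of equal size 30, and its edge count e(T(180, 6)) = 13500 attains the density bound exactly.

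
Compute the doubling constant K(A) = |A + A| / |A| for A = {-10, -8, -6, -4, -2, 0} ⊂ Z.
K = |A + A| / |A| = 11/6

Enumerate A + A = {a + b : a, b ∈ A}. With |A| = 6, there are |A|^2 = 36 ordered sum pairs; collecting distinct values, A + A = {-20, -18, -16, -14, -12, -10, -8, -6, -4, -2, 0}, so |A + A| = 11. Thus K = 11/6. Here |A + A| = 2|A| − 1 = 11, the minimum possible — so K = 11/6 is minimal, which holds iff A is an arithmetic progression.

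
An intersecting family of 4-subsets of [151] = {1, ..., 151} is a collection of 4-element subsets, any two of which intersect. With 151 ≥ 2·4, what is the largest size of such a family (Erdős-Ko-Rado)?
max |F| = C(150, 3) = 551300

Erdős-Ko-Rado (1961): when n ≥ 2k, max |F| = C(n−1, k−1). The bound is attained by the star {A : i ∈ A} for any fixed i ∈ [n]. Here C(151−1, 4−1) = C(150, 3) = 551300.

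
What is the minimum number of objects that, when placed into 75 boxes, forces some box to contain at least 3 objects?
n = (3 − 1)·75 + 1 = 151

By the generalised pigeonhole principle, to guarantee some box contains ≥ r objects we need more than (r − 1) · k objects total. Threshold: n = (r − 1) · k + 1. With r = 3 and k = 75: n = 2 · 75 + 1 = 150 + 1 = 151. For n = 150 = 2 · 75, we can put exactly 2 objects in every box, avoiding 3 in any single one — so 151 is tight.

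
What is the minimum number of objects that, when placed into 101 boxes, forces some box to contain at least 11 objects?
n = (11 − 1)·101 + 1 = 1011

By the generalised pigeonhole principle, to guarantee some box contains ≥ r objects we need more than (r − 1) · k objects total. Threshold: n = (r − 1) · k + 1. With r = 11 and k = 101: n = 10 · 101 + 1 = 1010 + 1 = 1011. For n = 1010 = 10 · 101, we can put exactly 10 objects in every box, avoiding 11 in any single one — so 1011 is tight.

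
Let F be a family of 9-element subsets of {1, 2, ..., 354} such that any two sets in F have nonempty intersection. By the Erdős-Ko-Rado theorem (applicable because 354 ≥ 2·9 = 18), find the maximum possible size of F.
max |F| = C(353, 8) = 5520548767811220

Erdős-Ko-Rado (1961): when n ≥ 2k, max |F| = C(n−1, k−1). The bound is attained by the star {A : i ∈ A} for any fixed i ∈ [n]. Here C(354−1, 9−1) = C(353, 8) = 5520548767811220.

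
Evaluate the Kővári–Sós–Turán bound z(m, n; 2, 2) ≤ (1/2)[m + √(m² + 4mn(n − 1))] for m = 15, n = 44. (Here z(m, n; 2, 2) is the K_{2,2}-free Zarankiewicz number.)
z(15, 44; 2, 2) ≤ (1/2)[15 + √(15² + 4·15·44·43)] = (1/2)[15 + √113745] = 176.1305

Kővári–Sós–Turán: let r_1, ..., r_15 be the row sums and z = Σ r_i the total number of 1s. Each pair of columns can share at most one row with both entries 1 (else a 2×2 all-ones block appears), so Σ_i C(r_i, 2) ≤ C(44, 2) = 946. By convexity Σ_i C(r_i, 2) ≥ 15·C(z/15, 2) = z(z − 15)/(2·15), giving z² − 15z − 15·44·43 ≤ 0 and hence z ≤ (1/2)[15 + √(225 + 4·28380)] = (1/2)[15 + √113745] ≈ (1/2)(15 + 337.261) = 176.1305.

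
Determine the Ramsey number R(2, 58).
R(2, 58) = 58

R(2, k) = k for all k ≥ 2: in a 2-colouring of K_k, either some edge is red (a red K_2) or all edges are blue (a blue K_k). And K_{57} coloured all-blue has no blue K_58, so R(2, 58) > 57. Hence R(2, 58) = 58.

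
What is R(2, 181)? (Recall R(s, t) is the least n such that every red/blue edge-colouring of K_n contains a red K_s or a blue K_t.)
R(2, 181) = 181

R(2, k) = k for all k ≥ 2: in a 2-colouring of K_k, either some edge is red (a red K_2) or all edges are blue (a blue K_k). And K_{180} coloured all-blue has no blue K_181, so R(2, 181) > 180. Hence R(2, 181) = 181.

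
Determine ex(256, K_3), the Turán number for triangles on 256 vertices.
ex(256, K_3) = ⌊256^2/4⌋ = 16384

Mantel (1907): a triangle-free graph on n vertices has at most ⌊n^2/4⌋ edges, with equality for the complete bipartite graph K_{⌊n/2⌋, ⌈n/2⌉}. For n = 256: ⌊256^2/4⌋ = ⌊65536/4⌋ = 16384. The extremal graph is K_{128, 128}, which has 128·128 = 16384 edges.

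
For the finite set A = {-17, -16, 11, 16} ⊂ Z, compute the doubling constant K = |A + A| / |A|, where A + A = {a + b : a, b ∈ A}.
K = |A + A| / |A| = 10/4 = 5/2

Enumerate A + A = {a + b : a, b ∈ A}. With |A| = 4, there are |A|^2 = 16 ordered sum pairs; collecting distinct values, A + A = {-34, -33, -32, -6, -5, -1, 0, 22, 27, 32}, so |A + A| = 10. Thus K = 10/4 = 5/2. For comparison, the minimum possible |A + A| over all 4-element sets is 2·4 − 1 = 7 (so min K = 7/4), attained only by arithmetic progressions.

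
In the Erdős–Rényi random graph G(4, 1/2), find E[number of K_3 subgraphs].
E[# K_3] = C(4, 3) · (1/2)^C(3, 2) = 4 / 2^3 = 1/2 = 0.5

For each 3-subset S of vertices (there are C(4, 3) = 4 such S), let X_S = 1 if S induces a K_3 (all C(3, 2) = 3 edges present). Then P(X_S = 1) = (1/2)^3 = 1/8. By linearity of expectation, E[# K_3] = C(4, 3) · (1/2)^3 = 4 / 8 = 1/2 = 0.5.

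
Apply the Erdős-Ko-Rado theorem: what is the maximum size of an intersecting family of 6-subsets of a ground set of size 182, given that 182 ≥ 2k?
max |F| = C(181, 5) = 1531144341

Erdős-Ko-Rado (1961): when n ≥ 2k, max |F| = C(n−1, k−1). The bound is attained by the star {A : i ∈ A} for any fixed i ∈ [n]. Here C(182−1, 6−1) = C(181, 5) = 1531144341.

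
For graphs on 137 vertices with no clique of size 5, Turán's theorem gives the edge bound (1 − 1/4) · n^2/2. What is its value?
Turán density bound = (3/4) · 137^2/2 = 56307/8 ≈ 7038.375

Turán's theorem: ex(n, K_{r+1}) is achieved by the complete r-partite Turán graph T(n, r) with parts as balanced as possible, and is at most (1 − 1/r) · n^2/2. For r = 4, n = 137: the density bound is (3/4) · 18769/2 = 56307/8 ≈ 7038.375. The integer-valued extremum is e(T(137, 4)) = 7038, which is strictly less than the density bound 56307/8 since 4 ∤ 137 (the parts of T(137, 4) cannot all be equal).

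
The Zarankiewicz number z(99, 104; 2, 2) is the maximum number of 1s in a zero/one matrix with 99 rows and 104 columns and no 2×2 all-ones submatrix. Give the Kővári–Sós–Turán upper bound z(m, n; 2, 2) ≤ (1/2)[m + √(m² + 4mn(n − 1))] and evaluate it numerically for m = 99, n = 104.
z(99, 104; 2, 2) ≤ (1/2)[99 + √(99² + 4·99·104·103)] = (1/2)[99 + √4251753] = 1080.489

Kővári–Sós–Turán: let r_1, ..., r_99 be the row sums and z = Σ r_i the total number of 1s. Each pair of columns can share at most one row with both entries 1 (else a 2×2 all-ones block appears), so Σ_i C(r_i, 2) ≤ C(104, 2) = 5356. By convexity Σ_i C(r_i, 2) ≥ 99·C(z/99, 2) = z(z − 99)/(2·99), giving z² − 99z − 99·104·103 ≤ 0 and hence z ≤ (1/2)[99 + √(9801 + 4·1060488)] = (1/2)[99 + √4251753] ≈ (1/2)(99 + 2061.9779) = 1080.489.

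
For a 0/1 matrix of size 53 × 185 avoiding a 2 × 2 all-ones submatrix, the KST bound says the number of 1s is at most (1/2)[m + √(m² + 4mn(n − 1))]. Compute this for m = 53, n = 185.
z(53, 185; 2, 2) ≤ (1/2)[53 + √(53² + 4·53·185·184)] = (1/2)[53 + √7219289] = 1369.9367

Kővári–Sós–Turán: let r_1, ..., r_53 be the row sums and z = Σ r_i the total number of 1s. Each pair of columns can share at most one row with both entries 1 (else a 2×2 all-ones block appears), so Σ_i C(r_i, 2) ≤ C(185, 2) = 17020. By convexity Σ_i C(r_i, 2) ≥ 53·C(z/53, 2) = z(z − 53)/(2·53), giving z² − 53z − 53·185·184 ≤ 0 and hence z ≤ (1/2)[53 + √(2809 + 4·1804120)] = (1/2)[53 + √7219289] ≈ (1/2)(53 + 2686.8735) = 1369.9367.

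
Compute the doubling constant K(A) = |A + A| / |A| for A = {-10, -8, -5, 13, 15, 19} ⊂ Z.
K = |A + A| / |A| = 20/6 = 10/3

Enumerate A + A = {a + b : a, b ∈ A}. With |A| = 6, there are |A|^2 = 36 ordered sum pairs; collecting distinct values, A + A = {-20, -18, -16, -15, -13, -10, 3, 5, 7, 8, 9, 10, 11, 14, 26, 28, 30, 32, 34, 38}, so |A + A| = 20. Thus K = 20/6 = 10/3. For comparison, the minimum possible |A + A| over all 6-element sets is 2·6 − 1 = 11 (so min K = 11/6), attained only by arithmetic progressions.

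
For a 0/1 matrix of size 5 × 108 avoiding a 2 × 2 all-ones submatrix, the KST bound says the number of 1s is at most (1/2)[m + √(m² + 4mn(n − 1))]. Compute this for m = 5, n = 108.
z(5, 108; 2, 2) ≤ (1/2)[5 + √(5² + 4·5·108·107)] = (1/2)[5 + √231145] = 242.8877

Kővári–Sós–Turán: let r_1, ..., r_5 be the row sums and z = Σ r_i the total number of 1s. Each pair of columns can share at most one row with both entries 1 (else a 2×2 all-ones block appears), so Σ_i C(r_i, 2) ≤ C(108, 2) = 5778. By convexity Σ_i C(r_i, 2) ≥ 5·C(z/5, 2) = z(z − 5)/(2·5), giving z² − 5z − 5·108·107 ≤ 0 and hence z ≤ (1/2)[5 + √(25 + 4·57780)] = (1/2)[5 + √231145] ≈ (1/2)(5 + 480.7754) = 242.8877.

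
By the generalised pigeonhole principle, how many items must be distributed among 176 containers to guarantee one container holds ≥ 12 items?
n = (12 − 1)·176 + 1 = 1937

By the generalised pigeonhole principle, to guarantee some box contains ≥ r objects we need more than (r − 1) · k objects total. Threshold: n = (r − 1) · k + 1. With r = 12 and k = 176: n = 11 · 176 + 1 = 1936 + 1 = 1937. For n = 1936 = 11 · 176, we can put exactly 11 objects in every box, avoiding 12 in any single one — so 1937 is tight.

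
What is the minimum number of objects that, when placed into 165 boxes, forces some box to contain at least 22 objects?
n = (22 − 1)·165 + 1 = 3466

By the generalised pigeonhole principle, to guarantee some box contains ≥ r objects we need more than (r − 1) · k objects total. Threshold: n = (r − 1) · k + 1. With r = 22 and k = 165: n = 21 · 165 + 1 = 3465 + 1 = 3466. For n = 3465 = 21 · 165, we can put exactly 21 objects in every box, avoiding 22 in any single one — so 3466 is tight.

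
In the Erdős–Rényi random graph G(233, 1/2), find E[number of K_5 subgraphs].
E[# K_5] = C(233, 5) · (1/2)^C(5, 2) = 5480724326 / 2^10 = 2740362163/512 ≈ 5352269.849609

For each 5-subset S of vertices (there are C(233, 5) = 5480724326 such S), let X_S = 1 if S induces a K_5 (all C(5, 2) = 10 edges present). Then P(X_S = 1) = (1/2)^10 = 1/1024. By linearity of expectation, E[# K_5] = C(233, 5) · (1/2)^10 = 5480724326 / 1024 = 2740362163/512 ≈ 5352269.849609.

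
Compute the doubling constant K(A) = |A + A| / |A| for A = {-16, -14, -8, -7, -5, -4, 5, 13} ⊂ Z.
K = |A + A| / |A| = 31/8

Enumerate A + A = {a + b : a, b ∈ A}. With |A| = 8, there are |A|^2 = 64 ordered sum pairs; collecting distinct values, A + A = {-32, -30, -28, -24, -23, -22, -21, -20, -19, -18, -16, -15, -14, -13, -12, -11, -10, -9, -8, -3, -2, -1, 0, 1, 5, 6, 8, 9, 10, 18, 26}, so |A + A| = 31. Thus K = 31/8. For comparison, the minimum possible |A + A| over all 8-element sets is 2·8 − 1 = 15 (so min K = 15/8), attained only by arithmetic progressions.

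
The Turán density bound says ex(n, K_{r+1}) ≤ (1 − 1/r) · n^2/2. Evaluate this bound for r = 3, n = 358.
Turán density bound = (2/3) · 358^2/2 = 128164/3 ≈ 42721.3333

Turán's theorem: ex(n, K_{r+1}) is achieved by the complete r-partite Turán graph T(n, r) with parts as balanced as possible, and is at most (1 − 1/r) · n^2/2. For r = 3, n = 358: the density bound is (2/3) · 128164/2 = 128164/3 ≈ 42721.3333. The integer-valued extremum is e(T(358, 3)) = 42721, which is strictly less than the density bound 128164/3 since 3 ∤ 358 (the parts of T(358, 3) cannot all be equal).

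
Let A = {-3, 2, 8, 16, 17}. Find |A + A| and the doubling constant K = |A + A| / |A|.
K = |A + A| / |A| = 15/5 = 3

Enumerate A + A = {a + b : a, b ∈ A}. With |A| = 5, there are |A|^2 = 25 ordered sum pairs; collecting distinct values, A + A = {-6, -1, 4, 5, 10, 13, 14, 16, 18, 19, 24, 25, 32, 33, 34}, so |A + A| = 15. Thus K = 15/5 = 3. For comparison, the minimum possible |A + A| over all 5-element sets is 2·5 − 1 = 9 (so min K = 9/5), attained only by arithmetic progressions.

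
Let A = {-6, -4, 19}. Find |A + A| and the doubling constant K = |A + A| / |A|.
K = |A + A| / |A| = 6/3 = 2

Enumerate A + A = {a + b : a, b ∈ A}. With |A| = 3, there are |A|^2 = 9 ordered sum pairs; collecting distinct values, A + A = {-12, -10, -8, 13, 15, 38}, so |A + A| = 6. Thus K = 6/3 = 2. For comparison, the minimum possible |A + A| over all 3-element sets is 2·3 − 1 = 5 (so min K = 5/3), attained only by arithmetic progressions.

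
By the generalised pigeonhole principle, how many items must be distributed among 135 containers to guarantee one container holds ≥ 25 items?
n = (25 − 1)·135 + 1 = 3241

By the generalised pigeonhole principle, to guarantee some box contains ≥ r objects we need more than (r − 1) · k objects total. Threshold: n = (r − 1) · k + 1. With r = 25 and k = 135: n = 24 · 135 + 1 = 3240 + 1 = 3241. For n = 3240 = 24 · 135, we can put exactly 24 objects in every box, avoiding 25 in any single one — so 3241 is tight.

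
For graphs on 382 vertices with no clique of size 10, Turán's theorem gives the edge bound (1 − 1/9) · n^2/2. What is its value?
Turán density bound = (8/9) · 382^2/2 = 583696/9 ≈ 64855.1111

Turán's theorem: ex(n, K_{r+1}) is achieved by the complete r-partite Turán graph T(n, r) with parts as balanced as possible, and is at most (1 − 1/r) · n^2/2. For r = 9, n = 382: the density bound is (8/9) · 145924/2 = 583696/9 ≈ 64855.1111. The integer-valued extremum is e(T(382, 9)) = 64854, which is strictly less than the density bound 583696/9 since 9 ∤ 382 (the parts of T(382, 9) cannot all be equal).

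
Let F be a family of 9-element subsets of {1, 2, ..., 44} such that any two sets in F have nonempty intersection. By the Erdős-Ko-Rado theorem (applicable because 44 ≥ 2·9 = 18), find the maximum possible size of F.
max |F| = C(43, 8) = 145008513

The Erdős-Ko-Rado theorem states: for n ≥ 2k, an intersecting family of k-subsets of an n-element set has size at most C(n − 1, k − 1), with equality for 'star' families {A ⊆ [n] : |A| = k, i ∈ A} (fix an element i). For n = 44, k = 9: C(43, 8) = 145008513.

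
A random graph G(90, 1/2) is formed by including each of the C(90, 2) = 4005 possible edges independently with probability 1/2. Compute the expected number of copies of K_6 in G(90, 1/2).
E[# K_6] = C(90, 6) · (1/2)^C(6, 2) = 622614630 / 2^15 = 311307315/16384 ≈ 19000.690613

For each 6-subset S of vertices (there are C(90, 6) = 622614630 such S), let X_S = 1 if S induces a K_6 (all C(6, 2) = 15 edges present). Then P(X_S = 1) = (1/2)^15 = 1/32768. By linearity of expectation, E[# K_6] = C(90, 6) · (1/2)^15 = 622614630 / 32768 = 311307315/16384 ≈ 19000.690613.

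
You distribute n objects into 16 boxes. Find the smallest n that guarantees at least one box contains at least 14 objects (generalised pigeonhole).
n = (14 − 1)·16 + 1 = 209

By the generalised pigeonhole principle, to guarantee some box contains ≥ r objects we need more than (r − 1) · k objects total. Threshold: n = (r − 1) · k + 1. With r = 14 and k = 16: n = 13 · 16 + 1 = 208 + 1 = 209. For n = 208 = 13 · 16, we can put exactly 13 objects in every box, avoiding 14 in any single one — so 209 is tight.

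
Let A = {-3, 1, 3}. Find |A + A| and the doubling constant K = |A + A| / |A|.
K = |A + A| / |A| = 6/3 = 2

Enumerate A + A = {a + b : a, b ∈ A}. With |A| = 3, there are |A|^2 = 9 ordered sum pairs; collecting distinct values, A + A = {-6, -2, 0, 2, 4, 6}, so |A + A| = 6. Thus K = 6/3 = 2. For comparison, the minimum possible |A + A| over all 3-element sets is 2·3 − 1 = 5 (so min K = 5/3), attained only by arithmetic progressions.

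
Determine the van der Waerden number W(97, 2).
W(97, 2) = 97 + 1 = 98

A 2-term AP is any pair of integers, so a monochromatic 2-AP exists iff some colour is used at least twice. With 97 colours, the colouring i ↦ i on {1, ..., 97} uses each colour once, avoiding any monochromatic pair, so W(97, 2) > 97. For {1, ..., 98}, pigeonhole forces two integers of the same colour, which form a monochromatic 2-AP. Hence W(97, 2) = 98.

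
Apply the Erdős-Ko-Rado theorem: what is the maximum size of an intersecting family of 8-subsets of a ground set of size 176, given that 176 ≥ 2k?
max |F| = C(175, 7) = 883208107275

Erdős-Ko-Rado (1961): when n ≥ 2k, max |F| = C(n−1, k−1). The bound is attained by the star {A : i ∈ A} for any fixed i ∈ [n]. Here C(176−1, 8−1) = C(175, 7) = 883208107275.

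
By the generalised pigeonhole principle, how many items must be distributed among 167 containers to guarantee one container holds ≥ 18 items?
n = (18 − 1)·167 + 1 = 2840

By the generalised pigeonhole principle, to guarantee some box contains ≥ r objects we need more than (r − 1) · k objects total. Threshold: n = (r − 1) · k + 1. With r = 18 and k = 167: n = 17 · 167 + 1 = 2839 + 1 = 2840. For n = 2839 = 17 · 167, we can put exactly 17 objects in every box, avoiding 18 in any single one — so 2840 is tight.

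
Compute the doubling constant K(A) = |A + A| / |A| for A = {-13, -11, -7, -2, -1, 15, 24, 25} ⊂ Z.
K = |A + A| / |A| = 32/8 = 4

Enumerate A + A = {a + b : a, b ∈ A}. With |A| = 8, there are |A|^2 = 64 ordered sum pairs; collecting distinct values, A + A = {-26, -24, -22, -20, -18, -15, -14, -13, -12, -9, -8, -4, -3, -2, 2, 4, 8, 11, 12, 13, 14, 17, 18, 22, 23, 24, 30, 39, 40, 48, 49, 50}, so |A + A| = 32. Thus K = 32/8 = 4. For comparison, the minimum possible |A + A| over all 8-element sets is 2·8 − 1 = 15 (so min K = 15/8), attained only by arithmetic progressions.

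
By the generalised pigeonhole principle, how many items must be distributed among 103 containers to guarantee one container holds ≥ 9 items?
n = (9 − 1)·103 + 1 = 825

By the generalised pigeonhole principle, to guarantee some box contains ≥ r objects we need more than (r − 1) · k objects total. Threshold: n = (r − 1) · k + 1. With r = 9 and k = 103: n = 8 · 103 + 1 = 824 + 1 = 825. For n = 824 = 8 · 103, we can put exactly 8 objects in every box, avoiding 9 in any single one — so 825 is tight.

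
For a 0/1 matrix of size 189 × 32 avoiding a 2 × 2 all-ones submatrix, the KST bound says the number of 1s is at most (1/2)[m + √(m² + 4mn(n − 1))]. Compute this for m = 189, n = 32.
z(189, 32; 2, 2) ≤ (1/2)[189 + √(189² + 4·189·32·31)] = (1/2)[189 + √785673] = 537.691

Kővári–Sós–Turán: let r_1, ..., r_189 be the row sums and z = Σ r_i the total number of 1s. Each pair of columns can share at most one row with both entries 1 (else a 2×2 all-ones block appears), so Σ_i C(r_i, 2) ≤ C(32, 2) = 496. By convexity Σ_i C(r_i, 2) ≥ 189·C(z/189, 2) = z(z − 189)/(2·189), giving z² − 189z − 189·32·31 ≤ 0 and hence z ≤ (1/2)[189 + √(35721 + 4·187488)] = (1/2)[189 + √785673] ≈ (1/2)(189 + 886.382) = 537.691.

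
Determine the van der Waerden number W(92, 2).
W(92, 2) = 92 + 1 = 93

A 2-term AP is any pair of integers, so a monochromatic 2-AP exists iff some colour is used at least twice. With 92 colours, the colouring i ↦ i on {1, ..., 92} uses each colour once, avoiding any monochromatic pair, so W(92, 2) > 92. For {1, ..., 93}, pigeonhole forces two integers of the same colour, which form a monochromatic 2-AP. Hence W(92, 2) = 93.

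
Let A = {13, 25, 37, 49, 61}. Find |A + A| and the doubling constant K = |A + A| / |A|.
K = |A + A| / |A| = 9/5

Enumerate A + A = {a + b : a, b ∈ A}. With |A| = 5, there are |A|^2 = 25 ordered sum pairs; collecting distinct values, A + A = {26, 38, 50, 62, 74, 86, 98, 110, 122}, so |A + A| = 9. Thus K = 9/5. Here |A + A| = 2|A| − 1 = 9, the minimum possible — so K = 9/5 is minimal, which holds iff A is an arithmetic progression.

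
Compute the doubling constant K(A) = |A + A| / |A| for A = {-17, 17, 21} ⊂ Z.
K = |A + A| / |A| = 6/3 = 2

Enumerate A + A = {a + b : a, b ∈ A}. With |A| = 3, there are |A|^2 = 9 ordered sum pairs; collecting distinct values, A + A = {-34, 0, 4, 34, 38, 42}, so |A + A| = 6. Thus K = 6/3 = 2. For comparison, the minimum possible |A + A| over all 3-element sets is 2·3 − 1 = 5 (so min K = 5/3), attained only by arithmetic progressions.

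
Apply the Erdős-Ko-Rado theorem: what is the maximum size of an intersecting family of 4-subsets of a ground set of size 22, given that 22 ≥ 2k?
max |F| = C(21, 3) = 1330

Erdős-Ko-Rado (1961): when n ≥ 2k, max |F| = C(n−1, k−1). The bound is attained by the star {A : i ∈ A} for any fixed i ∈ [n]. Here C(22−1, 4−1) = C(21, 3) = 1330.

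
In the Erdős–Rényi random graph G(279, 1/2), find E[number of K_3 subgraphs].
E[# K_3] = C(279, 3) · (1/2)^C(3, 2) = 3580779 / 2^3 = 447597.375

For each 3-subset S of vertices (there are C(279, 3) = 3580779 such S), let X_S = 1 if S induces a K_3 (all C(3, 2) = 3 edges present). Then P(X_S = 1) = (1/2)^3 = 1/8. By linearity of expectation, E[# K_3] = C(279, 3) · (1/2)^3 = 3580779 / 8 = 447597.375.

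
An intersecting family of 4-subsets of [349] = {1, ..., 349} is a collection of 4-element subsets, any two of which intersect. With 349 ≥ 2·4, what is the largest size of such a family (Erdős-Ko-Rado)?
max |F| = C(348, 3) = 6963596

The Erdős-Ko-Rado theorem states: for n ≥ 2k, an intersecting family of k-subsets of an n-element set has size at most C(n − 1, k − 1), with equality for 'star' families {A ⊆ [n] : |A| = k, i ∈ A} (fix an element i). For n = 349, k = 4: C(348, 3) = 6963596.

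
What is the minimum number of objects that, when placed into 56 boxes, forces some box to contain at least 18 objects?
n = (18 − 1)·56 + 1 = 953

By the generalised pigeonhole principle, to guarantee some box contains ≥ r objects we need more than (r − 1) · k objects total. Threshold: n = (r − 1) · k + 1. With r = 18 and k = 56: n = 17 · 56 + 1 = 952 + 1 = 953. For n = 952 = 17 · 56, we can put exactly 17 objects in every box, avoiding 18 in any single one — so 953 is tight.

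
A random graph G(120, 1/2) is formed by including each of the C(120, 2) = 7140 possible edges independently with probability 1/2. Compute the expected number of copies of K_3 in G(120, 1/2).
E[# K_3] = C(120, 3) · (1/2)^C(3, 2) = 280840 / 2^3 = 35105

For each 3-subset S of vertices (there are C(120, 3) = 280840 such S), let X_S = 1 if S induces a K_3 (all C(3, 2) = 3 edges present). Then P(X_S = 1) = (1/2)^3 = 1/8. By linearity of expectation, E[# K_3] = C(120, 3) · (1/2)^3 = 280840 / 8 = 35105.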